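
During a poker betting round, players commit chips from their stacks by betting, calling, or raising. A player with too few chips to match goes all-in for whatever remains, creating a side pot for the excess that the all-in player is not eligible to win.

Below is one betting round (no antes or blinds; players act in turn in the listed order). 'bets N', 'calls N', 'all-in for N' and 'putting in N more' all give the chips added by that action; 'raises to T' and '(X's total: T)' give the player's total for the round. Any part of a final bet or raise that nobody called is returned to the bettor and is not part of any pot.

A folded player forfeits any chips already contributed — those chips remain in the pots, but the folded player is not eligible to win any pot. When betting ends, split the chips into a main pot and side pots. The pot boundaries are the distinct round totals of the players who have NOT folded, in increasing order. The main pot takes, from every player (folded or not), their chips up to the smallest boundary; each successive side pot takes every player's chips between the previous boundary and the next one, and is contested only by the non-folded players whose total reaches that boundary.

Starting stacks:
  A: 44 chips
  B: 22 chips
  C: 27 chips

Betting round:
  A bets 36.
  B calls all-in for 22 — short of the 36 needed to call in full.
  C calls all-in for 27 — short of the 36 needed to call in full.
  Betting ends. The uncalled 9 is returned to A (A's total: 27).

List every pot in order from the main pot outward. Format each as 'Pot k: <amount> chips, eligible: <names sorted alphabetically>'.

Pot 1: 66 chips, eligible: A, B, C
Pot 2: 10 chips, eligible: A, C

Derivation:
Contributions (after 9 returned to A): A=27, B=22, C=27
Pot levels (distinct totals of non-folded players): 22, 27
Layer 1-22: 22 each from A, B, C = 22*3 = 66 chips; eligible A, B, C
Layer 23-27: 5 each from A, C = 5*2 = 10 chips; eligible A, C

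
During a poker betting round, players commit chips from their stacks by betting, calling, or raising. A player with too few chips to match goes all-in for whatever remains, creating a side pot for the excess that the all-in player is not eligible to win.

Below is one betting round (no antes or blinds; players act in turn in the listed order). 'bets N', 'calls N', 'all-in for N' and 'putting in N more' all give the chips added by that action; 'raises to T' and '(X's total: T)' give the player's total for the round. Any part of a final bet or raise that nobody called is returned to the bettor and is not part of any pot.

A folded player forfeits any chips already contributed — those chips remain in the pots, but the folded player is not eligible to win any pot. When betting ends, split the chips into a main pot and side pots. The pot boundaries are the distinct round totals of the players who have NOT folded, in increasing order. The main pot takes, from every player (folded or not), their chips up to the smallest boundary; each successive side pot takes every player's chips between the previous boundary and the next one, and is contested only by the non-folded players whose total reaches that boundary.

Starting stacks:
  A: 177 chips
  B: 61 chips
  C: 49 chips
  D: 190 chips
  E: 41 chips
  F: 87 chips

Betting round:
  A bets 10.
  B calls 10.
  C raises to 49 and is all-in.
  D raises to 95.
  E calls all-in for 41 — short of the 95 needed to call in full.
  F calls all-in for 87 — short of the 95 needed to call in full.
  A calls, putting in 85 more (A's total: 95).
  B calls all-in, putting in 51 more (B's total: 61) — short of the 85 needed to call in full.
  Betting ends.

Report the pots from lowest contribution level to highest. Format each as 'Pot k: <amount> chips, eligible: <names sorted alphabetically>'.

Contributions: A=95, B=61, C=49, D=95, E=41, F=87
Pot levels (distinct totals of non-folded players): 41, 49, 61, 87, 95
Layer 1-41: 41 each from A, B, C, D, E, F = 41*6 = 246 chips; eligible A, B, C, D, E, F
Layer 42-49: 8 each from A, B, C, D, F = 8*5 = 40 chips; eligible A, B, C, D, F
Layer 50-61: 12 each from A, B, D, F = 12*4 = 48 chips; eligible A, B, D, F
Layer 62-87: 26 each from A, D, F = 26*3 = 78 chips; eligible A, D, F
Layer 88-95: 8 each from A, D = 8*2 = 16 chips; eligible A, D

Pot 1: 246 chips, eligible: A, B, C, D, E, F
Pot 2: 40 chips, eligible: A, B, C, D, F
Pot 3: 48 chips, eligible: A, B, D, F
Pot 4: 78 chips, eligible: A, D, F
Pot 5: 16 chips, eligible: A, D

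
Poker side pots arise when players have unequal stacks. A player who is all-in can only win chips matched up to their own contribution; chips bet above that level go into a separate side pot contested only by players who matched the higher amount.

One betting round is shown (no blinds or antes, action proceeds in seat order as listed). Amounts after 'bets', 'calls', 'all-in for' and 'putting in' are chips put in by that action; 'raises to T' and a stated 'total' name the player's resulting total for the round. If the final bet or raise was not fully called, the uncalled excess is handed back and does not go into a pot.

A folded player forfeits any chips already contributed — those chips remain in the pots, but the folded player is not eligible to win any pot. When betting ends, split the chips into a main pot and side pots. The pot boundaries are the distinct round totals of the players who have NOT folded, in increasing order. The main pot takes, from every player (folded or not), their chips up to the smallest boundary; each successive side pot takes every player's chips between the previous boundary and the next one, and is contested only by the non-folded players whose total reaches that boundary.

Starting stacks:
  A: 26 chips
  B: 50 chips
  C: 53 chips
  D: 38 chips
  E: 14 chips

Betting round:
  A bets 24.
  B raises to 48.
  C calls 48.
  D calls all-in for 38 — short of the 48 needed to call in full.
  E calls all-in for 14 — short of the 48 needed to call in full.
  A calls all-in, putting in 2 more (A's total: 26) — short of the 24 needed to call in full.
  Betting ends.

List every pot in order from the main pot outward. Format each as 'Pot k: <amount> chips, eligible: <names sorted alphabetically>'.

Contributions: A=26, B=48, C=48, D=38, E=14
Pot levels (distinct totals of non-folded players): 14, 26, 38, 48
Layer 1-14: 14 each from A, B, C, D, E = 14*5 = 70 chips; eligible A, B, C, D, E
Layer 15-26: 12 each from A, B, C, D = 12*4 = 48 chips; eligible A, B, C, D
Layer 27-38: 12 each from B, C, D = 12*3 = 36 chips; eligible B, C, D
Layer 39-48: 10 each from B, C = 10*2 = 20 chips; eligible B, C

Pot 1: 70 chips, eligible: A, B, C, D, E
Pot 2: 48 chips, eligible: A, B, C, D
Pot 3: 36 chips, eligible: B, C, D
Pot 4: 20 chips, eligible: B, C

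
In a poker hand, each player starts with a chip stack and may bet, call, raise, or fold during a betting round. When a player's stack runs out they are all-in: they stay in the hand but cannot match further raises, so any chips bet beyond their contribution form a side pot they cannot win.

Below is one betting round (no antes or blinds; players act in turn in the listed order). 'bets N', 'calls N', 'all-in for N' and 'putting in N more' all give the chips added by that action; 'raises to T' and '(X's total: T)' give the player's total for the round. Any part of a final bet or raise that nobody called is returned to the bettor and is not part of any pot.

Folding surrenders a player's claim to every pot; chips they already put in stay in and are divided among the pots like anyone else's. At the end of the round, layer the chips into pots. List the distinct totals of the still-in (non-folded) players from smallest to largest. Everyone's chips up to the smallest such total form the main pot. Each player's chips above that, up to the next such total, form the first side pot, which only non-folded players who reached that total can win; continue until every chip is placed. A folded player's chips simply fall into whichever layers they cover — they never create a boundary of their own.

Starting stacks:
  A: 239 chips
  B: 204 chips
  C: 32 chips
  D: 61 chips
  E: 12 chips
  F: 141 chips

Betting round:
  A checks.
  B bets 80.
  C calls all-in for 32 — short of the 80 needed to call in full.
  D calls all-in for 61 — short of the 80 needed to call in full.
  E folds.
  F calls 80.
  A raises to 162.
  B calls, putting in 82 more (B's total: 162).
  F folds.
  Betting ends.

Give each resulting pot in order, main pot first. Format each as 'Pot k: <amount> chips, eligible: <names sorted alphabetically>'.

Contributions: A=162, B=162, C=32, D=61, F=80
Folded: E, F
Pot levels (distinct totals of non-folded players): 32, 61, 162
Layer 1-32: 32 each from A, B, C, D, F = 32*5 = 160 chips; eligible A, B, C, D
Layer 33-61: 29 each from A, B, D, F = 29*4 = 116 chips; eligible A, B, D
Layer 62-162: A 101 + B 101 + F 19 = 221 chips; eligible A, B

Pot 1: 160 chips, eligible: A, B, C, D
Pot 2: 116 chips, eligible: A, B, D
Pot 3: 221 chips, eligible: A, B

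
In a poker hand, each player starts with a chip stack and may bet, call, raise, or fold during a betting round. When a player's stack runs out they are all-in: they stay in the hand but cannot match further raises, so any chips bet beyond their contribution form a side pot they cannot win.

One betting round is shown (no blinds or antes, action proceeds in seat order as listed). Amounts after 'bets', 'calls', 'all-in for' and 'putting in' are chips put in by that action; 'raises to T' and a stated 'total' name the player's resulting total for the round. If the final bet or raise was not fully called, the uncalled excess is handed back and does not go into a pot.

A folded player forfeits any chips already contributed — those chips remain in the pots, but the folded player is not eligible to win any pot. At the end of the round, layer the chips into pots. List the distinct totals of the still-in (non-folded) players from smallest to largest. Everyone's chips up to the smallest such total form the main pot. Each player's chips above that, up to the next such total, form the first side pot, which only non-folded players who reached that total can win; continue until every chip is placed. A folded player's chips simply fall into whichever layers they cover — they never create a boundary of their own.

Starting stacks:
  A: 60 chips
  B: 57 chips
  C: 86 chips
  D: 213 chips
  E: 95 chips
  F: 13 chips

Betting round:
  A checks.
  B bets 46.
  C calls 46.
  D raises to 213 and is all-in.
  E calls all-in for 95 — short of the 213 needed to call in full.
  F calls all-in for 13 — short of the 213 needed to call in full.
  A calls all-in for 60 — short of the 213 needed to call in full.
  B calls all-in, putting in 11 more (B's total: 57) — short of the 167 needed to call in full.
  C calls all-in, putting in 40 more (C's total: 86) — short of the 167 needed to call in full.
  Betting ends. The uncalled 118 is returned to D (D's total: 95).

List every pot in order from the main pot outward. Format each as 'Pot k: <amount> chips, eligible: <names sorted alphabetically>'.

Pot 1: 78 chips, eligible: A, B, C, D, E, F
Pot 2: 220 chips, eligible: A, B, C, D, E
Pot 3: 12 chips, eligible: A, C, D, E
Pot 4: 78 chips, eligible: C, D, E
Pot 5: 18 chips, eligible: D, E

Derivation:
Contributions (after 118 returned to D): A=60, B=57, C=86, D=95, E=95, F=13
Pot levels (distinct totals of non-folded players): 13, 57, 60, 86, 95
Layer 1-13: 13 each from A, B, C, D, E, F = 13*6 = 78 chips; eligible A, B, C, D, E, F
Layer 14-57: 44 each from A, B, C, D, E = 44*5 = 220 chips; eligible A, B, C, D, E
Layer 58-60: 3 each from A, C, D, E = 3*4 = 12 chips; eligible A, C, D, E
Layer 61-86: 26 each from C, D, E = 26*3 = 78 chips; eligible C, D, E
Layer 87-95: 9 each from D, E = 9*2 = 18 chips; eligible D, E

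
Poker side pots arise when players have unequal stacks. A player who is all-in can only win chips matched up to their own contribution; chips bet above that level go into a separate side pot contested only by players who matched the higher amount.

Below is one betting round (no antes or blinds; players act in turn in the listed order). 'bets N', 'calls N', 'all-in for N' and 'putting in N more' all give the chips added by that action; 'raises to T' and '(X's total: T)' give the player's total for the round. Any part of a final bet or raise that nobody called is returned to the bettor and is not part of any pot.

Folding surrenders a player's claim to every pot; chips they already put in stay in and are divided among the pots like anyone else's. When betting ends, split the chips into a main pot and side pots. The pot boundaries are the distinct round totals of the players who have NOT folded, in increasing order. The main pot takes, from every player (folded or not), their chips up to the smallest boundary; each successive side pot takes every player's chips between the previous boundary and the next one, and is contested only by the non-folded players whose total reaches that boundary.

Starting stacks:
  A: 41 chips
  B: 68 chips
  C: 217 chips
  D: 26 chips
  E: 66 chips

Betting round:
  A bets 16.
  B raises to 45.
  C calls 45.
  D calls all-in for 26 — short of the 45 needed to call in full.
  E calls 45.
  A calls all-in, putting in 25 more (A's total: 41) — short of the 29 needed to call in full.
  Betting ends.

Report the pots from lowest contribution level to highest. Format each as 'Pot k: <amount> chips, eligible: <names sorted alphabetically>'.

Pot 1: 130 chips, eligible: A, B, C, D, E
Pot 2: 60 chips, eligible: A, B, C, E
Pot 3: 12 chips, eligible: B, C, E

Derivation:
Contributions: A=41, B=45, C=45, D=26, E=45
Pot levels (distinct totals of non-folded players): 26, 41, 45
Layer 1-26: 26 each from A, B, C, D, E = 26*5 = 130 chips; eligible A, B, C, D, E
Layer 27-41: 15 each from A, B, C, E = 15*4 = 60 chips; eligible A, B, C, E
Layer 42-45: 4 each from B, C, E = 4*3 = 12 chips; eligible B, C, E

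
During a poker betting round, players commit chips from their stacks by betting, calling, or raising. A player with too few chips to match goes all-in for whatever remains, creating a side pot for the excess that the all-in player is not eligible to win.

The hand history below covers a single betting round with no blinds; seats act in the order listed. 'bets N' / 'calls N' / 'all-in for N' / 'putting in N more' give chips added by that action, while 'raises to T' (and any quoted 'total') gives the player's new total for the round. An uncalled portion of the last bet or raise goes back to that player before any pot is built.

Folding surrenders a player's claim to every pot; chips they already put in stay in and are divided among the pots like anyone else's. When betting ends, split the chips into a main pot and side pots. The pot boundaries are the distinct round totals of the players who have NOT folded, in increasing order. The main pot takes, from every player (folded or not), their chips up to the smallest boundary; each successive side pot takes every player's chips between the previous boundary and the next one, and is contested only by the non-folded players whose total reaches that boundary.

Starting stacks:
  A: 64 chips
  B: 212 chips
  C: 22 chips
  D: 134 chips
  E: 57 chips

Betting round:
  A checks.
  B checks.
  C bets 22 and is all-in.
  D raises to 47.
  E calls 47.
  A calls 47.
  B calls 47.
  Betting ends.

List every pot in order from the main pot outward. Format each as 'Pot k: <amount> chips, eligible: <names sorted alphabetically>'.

Contributions: A=47, B=47, C=22, D=47, E=47
Pot levels (distinct totals of non-folded players): 22, 47
Layer 1-22: 22 each from A, B, C, D, E = 22*5 = 110 chips; eligible A, B, C, D, E
Layer 23-47: 25 each from A, B, D, E = 25*4 = 100 chips; eligible A, B, D, E

Pot 1: 110 chips, eligible: A, B, C, D, E
Pot 2: 100 chips, eligible: A, B, D, E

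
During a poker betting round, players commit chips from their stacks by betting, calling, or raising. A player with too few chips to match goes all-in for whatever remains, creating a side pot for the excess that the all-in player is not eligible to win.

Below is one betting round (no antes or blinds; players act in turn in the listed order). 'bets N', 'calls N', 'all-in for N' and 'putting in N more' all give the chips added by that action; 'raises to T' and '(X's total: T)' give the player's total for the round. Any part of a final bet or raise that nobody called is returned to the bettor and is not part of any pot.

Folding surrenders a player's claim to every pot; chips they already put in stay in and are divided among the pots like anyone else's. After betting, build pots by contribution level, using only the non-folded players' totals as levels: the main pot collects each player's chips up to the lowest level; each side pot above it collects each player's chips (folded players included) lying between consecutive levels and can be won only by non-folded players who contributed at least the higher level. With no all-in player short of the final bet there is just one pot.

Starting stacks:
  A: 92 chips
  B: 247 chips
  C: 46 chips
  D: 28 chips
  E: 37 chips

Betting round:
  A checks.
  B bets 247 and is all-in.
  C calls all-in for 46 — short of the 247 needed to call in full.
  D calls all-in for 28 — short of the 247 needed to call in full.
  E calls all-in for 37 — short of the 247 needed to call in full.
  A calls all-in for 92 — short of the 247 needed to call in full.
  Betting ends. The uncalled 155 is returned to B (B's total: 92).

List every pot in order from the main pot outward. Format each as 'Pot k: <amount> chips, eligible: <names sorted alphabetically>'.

Pot 1: 140 chips, eligible: A, B, C, D, E
Pot 2: 36 chips, eligible: A, B, C, E
Pot 3: 27 chips, eligible: A, B, C
Pot 4: 92 chips, eligible: A, B

Derivation:
Contributions (after 155 returned to B): A=92, B=92, C=46, D=28, E=37
Pot levels (distinct totals of non-folded players): 28, 37, 46, 92
Layer 1-28: 28 each from A, B, C, D, E = 28*5 = 140 chips; eligible A, B, C, D, E
Layer 29-37: 9 each from A, B, C, E = 9*4 = 36 chips; eligible A, B, C, E
Layer 38-46: 9 each from A, B, C = 9*3 = 27 chips; eligible A, B, C
Layer 47-92: 46 each from A, B = 46*2 = 92 chips; eligible A, B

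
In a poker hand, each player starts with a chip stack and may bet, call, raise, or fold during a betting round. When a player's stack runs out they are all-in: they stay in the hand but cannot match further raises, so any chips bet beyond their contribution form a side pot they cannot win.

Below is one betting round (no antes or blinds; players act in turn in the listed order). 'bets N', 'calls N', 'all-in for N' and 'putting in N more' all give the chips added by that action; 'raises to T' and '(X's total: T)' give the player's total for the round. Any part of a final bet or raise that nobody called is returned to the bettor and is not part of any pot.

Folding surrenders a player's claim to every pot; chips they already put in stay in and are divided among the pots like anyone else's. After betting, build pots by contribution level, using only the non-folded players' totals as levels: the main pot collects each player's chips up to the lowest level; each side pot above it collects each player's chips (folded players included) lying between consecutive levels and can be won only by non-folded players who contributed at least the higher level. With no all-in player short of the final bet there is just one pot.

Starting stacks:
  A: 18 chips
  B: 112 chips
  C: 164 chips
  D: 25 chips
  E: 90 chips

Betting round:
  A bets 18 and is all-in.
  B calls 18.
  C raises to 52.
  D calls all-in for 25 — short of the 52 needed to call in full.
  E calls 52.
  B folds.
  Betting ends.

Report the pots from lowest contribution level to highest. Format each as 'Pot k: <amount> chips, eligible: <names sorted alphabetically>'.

Contributions: A=18, B=18, C=52, D=25, E=52
Folded: B
Pot levels (distinct totals of non-folded players): 18, 25, 52
Layer 1-18: 18 each from A, B, C, D, E = 18*5 = 90 chips; eligible A, C, D, E
Layer 19-25: 7 each from C, D, E = 7*3 = 21 chips; eligible C, D, E
Layer 26-52: 27 each from C, E = 27*2 = 54 chips; eligible C, E

Pot 1: 90 chips, eligible: A, C, D, E
Pot 2: 21 chips, eligible: C, D, E
Pot 3: 54 chips, eligible: C, E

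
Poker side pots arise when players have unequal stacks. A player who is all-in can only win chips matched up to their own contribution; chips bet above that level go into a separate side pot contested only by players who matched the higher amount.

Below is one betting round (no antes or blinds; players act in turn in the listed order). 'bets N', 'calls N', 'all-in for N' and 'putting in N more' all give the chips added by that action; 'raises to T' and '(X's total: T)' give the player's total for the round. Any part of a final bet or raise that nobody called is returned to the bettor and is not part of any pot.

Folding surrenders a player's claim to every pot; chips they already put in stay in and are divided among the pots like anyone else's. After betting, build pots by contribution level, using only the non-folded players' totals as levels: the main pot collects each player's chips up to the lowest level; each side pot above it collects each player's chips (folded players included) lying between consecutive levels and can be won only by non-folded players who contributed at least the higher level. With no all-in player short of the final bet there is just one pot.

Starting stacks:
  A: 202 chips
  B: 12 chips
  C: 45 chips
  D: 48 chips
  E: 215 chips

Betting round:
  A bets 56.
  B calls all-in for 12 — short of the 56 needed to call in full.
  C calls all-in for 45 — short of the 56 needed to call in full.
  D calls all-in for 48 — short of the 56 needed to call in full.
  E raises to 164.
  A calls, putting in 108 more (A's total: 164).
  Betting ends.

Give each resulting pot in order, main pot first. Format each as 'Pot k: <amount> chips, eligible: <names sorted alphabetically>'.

Contributions: A=164, B=12, C=45, D=48, E=164
Pot levels (distinct totals of non-folded players): 12, 45, 48, 164
Layer 1-12: 12 each from A, B, C, D, E = 12*5 = 60 chips; eligible A, B, C, D, E
Layer 13-45: 33 each from A, C, D, E = 33*4 = 132 chips; eligible A, C, D, E
Layer 46-48: 3 each from A, D, E = 3*3 = 9 chips; eligible A, D, E
Layer 49-164: 116 each from A, E = 116*2 = 232 chips; eligible A, E

Pot 1: 60 chips, eligible: A, B, C, D, E
Pot 2: 132 chips, eligible: A, C, D, E
Pot 3: 9 chips, eligible: A, D, E
Pot 4: 232 chips, eligible: A, E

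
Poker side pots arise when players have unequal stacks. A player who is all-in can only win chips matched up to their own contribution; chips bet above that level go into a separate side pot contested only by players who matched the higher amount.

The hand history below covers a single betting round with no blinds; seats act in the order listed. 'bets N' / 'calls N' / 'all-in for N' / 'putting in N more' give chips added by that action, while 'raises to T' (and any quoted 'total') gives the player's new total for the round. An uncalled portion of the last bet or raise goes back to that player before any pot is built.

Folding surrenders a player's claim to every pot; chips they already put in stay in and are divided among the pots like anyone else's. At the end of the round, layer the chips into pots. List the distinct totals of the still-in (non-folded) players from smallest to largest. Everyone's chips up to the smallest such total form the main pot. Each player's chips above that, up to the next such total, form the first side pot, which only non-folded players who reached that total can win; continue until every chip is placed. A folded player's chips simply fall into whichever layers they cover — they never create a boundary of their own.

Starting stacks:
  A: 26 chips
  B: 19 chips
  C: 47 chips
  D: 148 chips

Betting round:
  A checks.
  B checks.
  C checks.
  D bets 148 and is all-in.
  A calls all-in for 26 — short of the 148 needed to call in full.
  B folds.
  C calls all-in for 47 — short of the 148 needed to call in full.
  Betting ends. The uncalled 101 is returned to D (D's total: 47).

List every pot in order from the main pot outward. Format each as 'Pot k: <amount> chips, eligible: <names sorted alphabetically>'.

Contributions (after 101 returned to D): A=26, C=47, D=47
Folded: B
Pot levels (distinct totals of non-folded players): 26, 47
Layer 1-26: 26 each from A, C, D = 26*3 = 78 chips; eligible A, C, D
Layer 27-47: 21 each from C, D = 21*2 = 42 chips; eligible C, D

Pot 1: 78 chips, eligible: A, C, D
Pot 2: 42 chips, eligible: C, D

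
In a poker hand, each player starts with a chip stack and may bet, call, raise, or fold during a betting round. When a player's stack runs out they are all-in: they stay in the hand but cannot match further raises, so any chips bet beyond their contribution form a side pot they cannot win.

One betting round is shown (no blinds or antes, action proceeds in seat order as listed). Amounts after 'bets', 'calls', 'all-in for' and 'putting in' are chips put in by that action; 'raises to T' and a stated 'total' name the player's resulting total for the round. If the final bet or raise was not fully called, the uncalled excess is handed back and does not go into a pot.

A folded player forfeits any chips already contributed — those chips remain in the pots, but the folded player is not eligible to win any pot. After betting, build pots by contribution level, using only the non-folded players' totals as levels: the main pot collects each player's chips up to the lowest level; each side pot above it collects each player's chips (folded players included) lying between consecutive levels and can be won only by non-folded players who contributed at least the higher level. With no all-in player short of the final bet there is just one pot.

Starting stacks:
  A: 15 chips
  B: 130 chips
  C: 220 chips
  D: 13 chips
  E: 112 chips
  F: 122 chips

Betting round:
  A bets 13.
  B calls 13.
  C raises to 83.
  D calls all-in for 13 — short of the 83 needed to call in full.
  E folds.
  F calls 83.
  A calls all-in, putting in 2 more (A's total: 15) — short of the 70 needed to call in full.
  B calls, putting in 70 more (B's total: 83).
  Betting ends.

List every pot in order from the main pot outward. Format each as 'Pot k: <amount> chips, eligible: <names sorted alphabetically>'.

Contributions: A=15, B=83, C=83, D=13, F=83
Folded: E
Pot levels (distinct totals of non-folded players): 13, 15, 83
Layer 1-13: 13 each from A, B, C, D, F = 13*5 = 65 chips; eligible A, B, C, D, F
Layer 14-15: 2 each from A, B, C, F = 2*4 = 8 chips; eligible A, B, C, F
Layer 16-83: 68 each from B, C, F = 68*3 = 204 chips; eligible B, C, F

Pot 1: 65 chips, eligible: A, B, C, D, F
Pot 2: 8 chips, eligible: A, B, C, F
Pot 3: 204 chips, eligible: B, C, F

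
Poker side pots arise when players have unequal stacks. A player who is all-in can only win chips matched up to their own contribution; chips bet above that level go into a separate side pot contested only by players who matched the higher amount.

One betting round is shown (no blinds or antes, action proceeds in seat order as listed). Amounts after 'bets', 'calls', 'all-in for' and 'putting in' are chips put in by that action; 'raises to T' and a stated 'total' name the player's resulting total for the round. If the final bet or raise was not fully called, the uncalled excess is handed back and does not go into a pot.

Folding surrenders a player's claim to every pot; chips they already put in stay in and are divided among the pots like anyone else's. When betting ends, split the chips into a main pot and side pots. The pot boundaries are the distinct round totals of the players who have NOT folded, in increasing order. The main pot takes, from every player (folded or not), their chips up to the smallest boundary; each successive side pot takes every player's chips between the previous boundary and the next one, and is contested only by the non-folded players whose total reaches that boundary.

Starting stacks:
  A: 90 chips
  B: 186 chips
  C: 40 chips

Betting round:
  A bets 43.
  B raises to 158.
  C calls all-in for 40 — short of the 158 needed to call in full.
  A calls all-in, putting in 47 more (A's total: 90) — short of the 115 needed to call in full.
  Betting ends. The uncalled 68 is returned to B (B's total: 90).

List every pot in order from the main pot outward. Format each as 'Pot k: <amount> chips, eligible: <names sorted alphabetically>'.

Pot 1: 120 chips, eligible: A, B, C
Pot 2: 100 chips, eligible: A, B

Derivation:
Contributions (after 68 returned to B): A=90, B=90, C=40
Pot levels (distinct totals of non-folded players): 40, 90
Layer 1-40: 40 each from A, B, C = 40*3 = 120 chips; eligible A, B, C
Layer 41-90: 50 each from A, B = 50*2 = 100 chips; eligible A, B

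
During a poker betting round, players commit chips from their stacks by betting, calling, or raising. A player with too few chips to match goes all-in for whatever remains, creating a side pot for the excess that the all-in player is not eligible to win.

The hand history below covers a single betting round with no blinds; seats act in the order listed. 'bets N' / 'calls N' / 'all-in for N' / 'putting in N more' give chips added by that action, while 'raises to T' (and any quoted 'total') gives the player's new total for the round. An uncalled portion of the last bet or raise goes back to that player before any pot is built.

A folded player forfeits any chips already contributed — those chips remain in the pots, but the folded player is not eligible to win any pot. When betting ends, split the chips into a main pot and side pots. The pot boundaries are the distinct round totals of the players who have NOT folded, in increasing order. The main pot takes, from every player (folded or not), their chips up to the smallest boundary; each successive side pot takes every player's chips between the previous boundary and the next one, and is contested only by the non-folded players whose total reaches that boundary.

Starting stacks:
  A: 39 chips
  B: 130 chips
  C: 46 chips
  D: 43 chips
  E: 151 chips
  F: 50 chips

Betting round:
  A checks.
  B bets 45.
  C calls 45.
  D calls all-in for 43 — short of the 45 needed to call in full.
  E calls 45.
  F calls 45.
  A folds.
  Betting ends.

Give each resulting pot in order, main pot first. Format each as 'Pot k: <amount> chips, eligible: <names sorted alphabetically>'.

Pot 1: 215 chips, eligible: B, C, D, E, F
Pot 2: 8 chips, eligible: B, C, E, F

Derivation:
Contributions: B=45, C=45, D=43, E=45, F=45
Folded: A
Pot levels (distinct totals of non-folded players): 43, 45
Layer 1-43: 43 each from B, C, D, E, F = 43*5 = 215 chips; eligible B, C, D, E, F
Layer 44-45: 2 each from B, C, E, F = 2*4 = 8 chips; eligible B, C, E, F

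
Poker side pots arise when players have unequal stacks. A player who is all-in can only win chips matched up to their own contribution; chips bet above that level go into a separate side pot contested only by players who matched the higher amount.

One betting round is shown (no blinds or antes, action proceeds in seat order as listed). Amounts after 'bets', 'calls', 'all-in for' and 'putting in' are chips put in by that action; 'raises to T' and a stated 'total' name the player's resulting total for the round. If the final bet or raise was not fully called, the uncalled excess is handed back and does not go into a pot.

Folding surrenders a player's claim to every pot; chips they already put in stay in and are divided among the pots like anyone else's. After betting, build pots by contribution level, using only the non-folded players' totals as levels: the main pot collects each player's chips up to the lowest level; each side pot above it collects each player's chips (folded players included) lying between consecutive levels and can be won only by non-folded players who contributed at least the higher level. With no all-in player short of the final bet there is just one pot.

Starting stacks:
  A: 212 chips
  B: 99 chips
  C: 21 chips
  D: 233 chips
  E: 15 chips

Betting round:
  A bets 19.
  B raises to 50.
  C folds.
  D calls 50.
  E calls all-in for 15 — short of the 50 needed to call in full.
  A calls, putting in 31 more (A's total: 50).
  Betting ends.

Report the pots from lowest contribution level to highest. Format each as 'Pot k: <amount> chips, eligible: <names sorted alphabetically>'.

Contributions: A=50, B=50, D=50, E=15
Folded: C
Pot levels (distinct totals of non-folded players): 15, 50
Layer 1-15: 15 each from A, B, D, E = 15*4 = 60 chips; eligible A, B, D, E
Layer 16-50: 35 each from A, B, D = 35*3 = 105 chips; eligible A, B, D

Pot 1: 60 chips, eligible: A, B, D, E
Pot 2: 105 chips, eligible: A, B, D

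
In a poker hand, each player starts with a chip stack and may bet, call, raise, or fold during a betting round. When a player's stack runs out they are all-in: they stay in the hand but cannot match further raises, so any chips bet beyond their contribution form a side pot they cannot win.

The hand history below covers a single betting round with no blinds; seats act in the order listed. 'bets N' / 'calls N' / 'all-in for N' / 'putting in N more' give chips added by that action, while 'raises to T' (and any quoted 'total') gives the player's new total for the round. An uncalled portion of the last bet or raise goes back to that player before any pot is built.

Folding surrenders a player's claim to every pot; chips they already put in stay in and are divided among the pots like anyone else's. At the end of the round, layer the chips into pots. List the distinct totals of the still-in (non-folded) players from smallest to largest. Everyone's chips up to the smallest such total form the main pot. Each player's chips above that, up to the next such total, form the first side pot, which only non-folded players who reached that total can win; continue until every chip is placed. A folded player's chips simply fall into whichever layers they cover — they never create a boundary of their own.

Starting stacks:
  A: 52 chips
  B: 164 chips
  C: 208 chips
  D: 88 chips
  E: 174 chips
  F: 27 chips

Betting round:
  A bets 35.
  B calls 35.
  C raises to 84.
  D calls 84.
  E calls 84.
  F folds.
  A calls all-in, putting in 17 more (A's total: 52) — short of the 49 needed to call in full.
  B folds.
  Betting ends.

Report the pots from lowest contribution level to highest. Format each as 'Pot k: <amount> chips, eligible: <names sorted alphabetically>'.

Pot 1: 243 chips, eligible: A, C, D, E
Pot 2: 96 chips, eligible: C, D, E

Derivation:
Contributions: A=52, B=35, C=84, D=84, E=84
Folded: B, F
Pot levels (distinct totals of non-folded players): 52, 84
Layer 1-52: A 52 + B 35 + C 52 + D 52 + E 52 = 243 chips; eligible A, C, D, E
Layer 53-84: 32 each from C, D, E = 32*3 = 96 chips; eligible C, D, E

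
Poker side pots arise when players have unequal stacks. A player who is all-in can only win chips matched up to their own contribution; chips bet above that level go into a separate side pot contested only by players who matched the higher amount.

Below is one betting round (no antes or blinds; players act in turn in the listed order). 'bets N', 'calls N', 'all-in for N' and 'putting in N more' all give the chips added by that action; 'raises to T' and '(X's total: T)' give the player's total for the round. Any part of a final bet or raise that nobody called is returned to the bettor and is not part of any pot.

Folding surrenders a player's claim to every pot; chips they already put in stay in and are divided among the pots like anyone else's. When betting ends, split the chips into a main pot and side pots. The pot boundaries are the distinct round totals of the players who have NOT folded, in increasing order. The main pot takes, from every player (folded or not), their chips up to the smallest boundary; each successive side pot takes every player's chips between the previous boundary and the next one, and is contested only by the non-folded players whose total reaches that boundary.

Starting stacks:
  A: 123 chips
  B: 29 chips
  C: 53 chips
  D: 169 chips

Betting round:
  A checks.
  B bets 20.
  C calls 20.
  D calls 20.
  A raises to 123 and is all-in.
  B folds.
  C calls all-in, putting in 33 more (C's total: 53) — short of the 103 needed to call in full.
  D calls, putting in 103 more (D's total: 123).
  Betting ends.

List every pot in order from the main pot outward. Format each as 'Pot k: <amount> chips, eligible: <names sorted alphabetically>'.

Pot 1: 179 chips, eligible: A, C, D
Pot 2: 140 chips, eligible: A, D

Derivation:
Contributions: A=123, B=20, C=53, D=123
Folded: B
Pot levels (distinct totals of non-folded players): 53, 123
Layer 1-53: A 53 + B 20 + C 53 + D 53 = 179 chips; eligible A, C, D
Layer 54-123: 70 each from A, D = 70*2 = 140 chips; eligible A, D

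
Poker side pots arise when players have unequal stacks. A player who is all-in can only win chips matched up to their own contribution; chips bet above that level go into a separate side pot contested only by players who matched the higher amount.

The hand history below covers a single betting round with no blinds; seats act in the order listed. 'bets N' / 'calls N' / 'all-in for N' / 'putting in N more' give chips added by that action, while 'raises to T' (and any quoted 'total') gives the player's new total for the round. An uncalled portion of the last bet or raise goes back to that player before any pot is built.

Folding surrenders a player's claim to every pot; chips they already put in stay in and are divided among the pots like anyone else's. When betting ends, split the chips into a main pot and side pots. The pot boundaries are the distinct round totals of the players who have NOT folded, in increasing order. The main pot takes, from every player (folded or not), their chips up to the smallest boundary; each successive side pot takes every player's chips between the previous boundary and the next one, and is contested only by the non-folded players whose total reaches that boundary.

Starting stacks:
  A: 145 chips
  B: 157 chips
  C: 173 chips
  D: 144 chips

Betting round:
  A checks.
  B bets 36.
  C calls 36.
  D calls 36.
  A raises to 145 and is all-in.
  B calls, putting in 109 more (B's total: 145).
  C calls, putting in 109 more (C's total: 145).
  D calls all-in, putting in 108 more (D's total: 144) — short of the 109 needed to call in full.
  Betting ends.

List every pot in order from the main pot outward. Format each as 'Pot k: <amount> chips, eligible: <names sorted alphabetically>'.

Contributions: A=145, B=145, C=145, D=144
Pot levels (distinct totals of non-folded players): 144, 145
Layer 1-144: 144 each from A, B, C, D = 144*4 = 576 chips; eligible A, B, C, D
Layer 145-145: 1 each from A, B, C = 1*3 = 3 chips; eligible A, B, C

Pot 1: 576 chips, eligible: A, B, C, D
Pot 2: 3 chips, eligible: A, B, C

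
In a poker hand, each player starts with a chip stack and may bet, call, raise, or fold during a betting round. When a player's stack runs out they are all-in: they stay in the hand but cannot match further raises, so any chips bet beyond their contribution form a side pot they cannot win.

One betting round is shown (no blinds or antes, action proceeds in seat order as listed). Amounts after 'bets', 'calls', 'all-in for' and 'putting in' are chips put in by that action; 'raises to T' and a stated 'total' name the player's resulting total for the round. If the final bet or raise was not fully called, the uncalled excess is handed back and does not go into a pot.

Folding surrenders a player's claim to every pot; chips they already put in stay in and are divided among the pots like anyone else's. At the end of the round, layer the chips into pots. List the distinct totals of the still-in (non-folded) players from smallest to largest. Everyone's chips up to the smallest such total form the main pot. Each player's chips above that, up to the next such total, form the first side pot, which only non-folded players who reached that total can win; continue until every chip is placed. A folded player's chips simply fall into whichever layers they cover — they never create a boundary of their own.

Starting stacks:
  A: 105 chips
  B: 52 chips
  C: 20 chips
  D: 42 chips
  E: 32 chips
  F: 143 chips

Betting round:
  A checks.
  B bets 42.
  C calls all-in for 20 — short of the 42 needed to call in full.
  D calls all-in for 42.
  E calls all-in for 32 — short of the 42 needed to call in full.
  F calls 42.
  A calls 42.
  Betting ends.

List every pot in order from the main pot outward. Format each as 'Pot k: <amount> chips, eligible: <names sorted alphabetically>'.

Contributions: A=42, B=42, C=20, D=42, E=32, F=42
Pot levels (distinct totals of non-folded players): 20, 32, 42
Layer 1-20: 20 each from A, B, C, D, E, F = 20*6 = 120 chips; eligible A, B, C, D, E, F
Layer 21-32: 12 each from A, B, D, E, F = 12*5 = 60 chips; eligible A, B, D, E, F
Layer 33-42: 10 each from A, B, D, F = 10*4 = 40 chips; eligible A, B, D, F

Pot 1: 120 chips, eligible: A, B, C, D, E, F
Pot 2: 60 chips, eligible: A, B, D, E, F
Pot 3: 40 chips, eligible: A, B, D, F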